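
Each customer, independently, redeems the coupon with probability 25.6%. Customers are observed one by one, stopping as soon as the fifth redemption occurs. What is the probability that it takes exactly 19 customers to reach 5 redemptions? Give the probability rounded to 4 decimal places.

0.0536

Y = trial on which the fifth success occurs; negative binomial, r=5, p=0.256.
P(Y=19) = C(18,4) · p^5 · (1−p)^14
= 3060 · 0.0010995 · 0.015923 = 0.053573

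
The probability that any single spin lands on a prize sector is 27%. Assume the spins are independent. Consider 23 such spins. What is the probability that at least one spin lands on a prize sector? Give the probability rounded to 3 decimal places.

0.999

P(at least one) = 1 − P(none) = 1 − (1 − 0.27)^23
= 1 − 0.00072 = 0.99928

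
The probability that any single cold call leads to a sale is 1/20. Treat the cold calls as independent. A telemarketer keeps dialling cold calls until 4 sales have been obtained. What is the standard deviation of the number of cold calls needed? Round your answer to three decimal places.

38.987

Y = total cold calls until the fourth success; negative binomial with r=4, p=0.05.
SD(Y) = √[r(1−p)/p²] = √(1520.00000) = 38.98718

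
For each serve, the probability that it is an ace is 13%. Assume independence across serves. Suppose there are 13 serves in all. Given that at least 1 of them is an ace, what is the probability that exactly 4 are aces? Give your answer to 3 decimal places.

X ~ Binomial(13, 0.13). Want P(X=4 | X≥1) = P(X=4) / P(X≥1).
P(X=4) = C(13,4)·0.13^4·0.87^9 = 0.05831
P(X≥1) = 1 − 0.16359 = 0.83641
Ratio = 0.05831 / 0.83641 = 0.06972

0.070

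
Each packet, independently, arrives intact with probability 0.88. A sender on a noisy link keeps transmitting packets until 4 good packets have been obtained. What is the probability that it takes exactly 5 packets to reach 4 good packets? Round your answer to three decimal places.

0.288

Y = trial on which the fourth success occurs; negative binomial, r=4, p=0.88.
P(Y=5) = C(4,3) · p^4 · (1−p)^1
= 4 · 0.5997 · 0.12 = 0.28785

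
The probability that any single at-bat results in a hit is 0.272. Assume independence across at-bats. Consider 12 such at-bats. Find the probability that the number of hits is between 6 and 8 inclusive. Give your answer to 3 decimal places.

0.078

X ~ Binomial(12, 0.272); P(6 ≤ X ≤ 8) = Σ C(12,k) p^k (1−p)^(12−k) over k:
  k=6: C(12,6)·0.272^6·0.728^6 = 0.05570
  k=7: C(12,7)·0.272^7·0.728^5 = 0.01784
  k=8: C(12,8)·0.272^8·0.728^4 = 0.00417
Total = 0.07771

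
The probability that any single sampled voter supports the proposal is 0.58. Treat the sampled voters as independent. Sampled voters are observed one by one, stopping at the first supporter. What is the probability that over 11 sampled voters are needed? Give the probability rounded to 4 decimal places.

Y = number of sampled voters to the first success; geometric, p = 0.58.
P(Y > 11) = P(first 11 all fail) = (1−p)^11 = 0.000072

0.0001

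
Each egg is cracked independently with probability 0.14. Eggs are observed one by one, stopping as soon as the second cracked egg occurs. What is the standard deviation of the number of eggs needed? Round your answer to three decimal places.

9.368

Y = total eggs until the second success; negative binomial with r=2, p=0.14.
SD(Y) = √[r(1−p)/p²] = √(87.75510) = 9.36777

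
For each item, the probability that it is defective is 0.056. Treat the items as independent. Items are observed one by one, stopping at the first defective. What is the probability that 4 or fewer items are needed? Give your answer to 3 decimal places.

0.206

Y = number of items to the first success; geometric, p = 0.056.
P(Y ≤ 4) = 1 − (1−p)^4 = 1 − 0.79412 = 0.20588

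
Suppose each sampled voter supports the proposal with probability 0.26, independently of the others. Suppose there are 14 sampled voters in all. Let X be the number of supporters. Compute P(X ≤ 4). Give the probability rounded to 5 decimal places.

0.71162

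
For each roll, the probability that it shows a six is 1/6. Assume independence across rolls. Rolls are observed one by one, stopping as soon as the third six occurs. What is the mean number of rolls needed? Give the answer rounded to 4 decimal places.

18.0000

Y = total rolls until the third success; negative binomial with r=3, p=0.166667.
E[Y] = r / p = 3 / 0.166667 = 18.000000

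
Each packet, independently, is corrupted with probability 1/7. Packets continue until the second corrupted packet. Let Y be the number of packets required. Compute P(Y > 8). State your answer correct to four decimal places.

Needing more than 8 packets ⇔ fewer than 2 successes in the first 8. With X ~ Binomial(8, 0.142857), P(Y > 8) = P(X ≤ 1).
  k=0: C(8,0)·0.142857^0·0.857143^8 = 0.291357
  k=1: C(8,1)·0.142857^1·0.857143^7 = 0.388476
P(X ≤ 1) = 0.679833

0.6798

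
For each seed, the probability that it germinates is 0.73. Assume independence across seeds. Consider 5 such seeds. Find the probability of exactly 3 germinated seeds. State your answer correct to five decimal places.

0.28359

X ~ Binomial(n=5, p=0.73).
P(X=3) = C(5,3) · p^3 · (1−p)^2
= 10 · 0.38902 · 0.0729 = 0.2835934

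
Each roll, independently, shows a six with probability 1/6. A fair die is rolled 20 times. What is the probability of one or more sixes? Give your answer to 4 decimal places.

0.9739

P(at least one) = 1 − P(none) = 1 − (1 − 0.166667)^20
= 1 − 0.026084 = 0.973916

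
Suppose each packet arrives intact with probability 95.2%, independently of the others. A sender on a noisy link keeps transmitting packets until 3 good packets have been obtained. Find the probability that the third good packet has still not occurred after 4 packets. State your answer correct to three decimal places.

Needing more than 4 packets ⇔ fewer than 3 successes in the first 4. With X ~ Binomial(4, 0.952), P(Y > 4) = P(X ≤ 2).
  k=0: C(4,0)·0.952^0·0.048^4 = 0.00001
  k=1: C(4,1)·0.952^1·0.048^3 = 0.00042
  k=2: C(4,2)·0.952^2·0.048^2 = 0.01253
P(X ≤ 2) = 0.01296

0.013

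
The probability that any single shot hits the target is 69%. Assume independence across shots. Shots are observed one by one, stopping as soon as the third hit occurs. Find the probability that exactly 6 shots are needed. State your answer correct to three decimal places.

0.098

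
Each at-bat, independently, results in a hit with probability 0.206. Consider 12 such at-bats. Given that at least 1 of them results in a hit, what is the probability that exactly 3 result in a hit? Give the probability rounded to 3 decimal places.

0.257

X ~ Binomial(12, 0.206). Want P(X=3 | X≥1) = P(X=3) / P(X≥1).
P(X=3) = C(12,3)·0.206^3·0.794^9 = 0.24122
P(X≥1) = 1 − 0.06278 = 0.93722
Ratio = 0.24122 / 0.93722 = 0.25738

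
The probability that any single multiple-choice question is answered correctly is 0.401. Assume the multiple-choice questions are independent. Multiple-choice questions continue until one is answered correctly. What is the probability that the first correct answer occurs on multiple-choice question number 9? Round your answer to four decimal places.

0.0066

Geometric (trials to first success), p = 0.401.
P(Y = 9) = (1−p)^8 · p = 0.016574 · 0.401 = 0.006646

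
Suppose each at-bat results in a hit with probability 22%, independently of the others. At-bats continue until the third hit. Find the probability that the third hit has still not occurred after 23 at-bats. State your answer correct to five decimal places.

0.09106

Needing more than 23 at-bats ⇔ fewer than 3 successes in the first 23. With X ~ Binomial(23, 0.22), P(Y > 23) = P(X ≤ 2).
  k=0: C(23,0)·0.22^0·0.78^23 = 0.0032974
  k=1: C(23,1)·0.22^1·0.78^22 = 0.0213910
  k=2: C(23,2)·0.22^2·0.78^21 = 0.0663671
P(X ≤ 2) = 0.0910555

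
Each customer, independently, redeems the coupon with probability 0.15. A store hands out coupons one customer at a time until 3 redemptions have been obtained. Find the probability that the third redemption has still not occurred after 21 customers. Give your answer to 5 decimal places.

Needing more than 21 customers ⇔ fewer than 3 successes in the first 21. With X ~ Binomial(21, 0.15), P(Y > 21) = P(X ≤ 2).
  k=0: C(21,0)·0.15^0·0.85^21 = 0.0329456
  k=1: C(21,1)·0.15^1·0.85^20 = 0.1220925
  k=2: C(21,2)·0.15^2·0.85^19 = 0.2154574
P(X ≤ 2) = 0.3704955

0.37050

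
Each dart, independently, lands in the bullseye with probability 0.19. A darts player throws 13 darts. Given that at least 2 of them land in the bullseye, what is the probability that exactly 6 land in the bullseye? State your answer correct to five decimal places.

X ~ Binomial(13, 0.19). Want P(X=6 | X≥2) = P(X=6) / P(X≥2).
P(X=6) = C(13,6)·0.19^6·0.81^7 = 0.0184686
P(X≥2) = 1 − 0.0646108 − 0.1970231 = 0.7383661
Ratio = 0.0184686 / 0.7383661 = 0.0250128

0.02501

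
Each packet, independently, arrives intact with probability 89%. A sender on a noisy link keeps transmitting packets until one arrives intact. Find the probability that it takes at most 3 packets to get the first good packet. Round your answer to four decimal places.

0.9987

Y = number of packets to the first success; geometric, p = 0.89.
P(Y ≤ 3) = 1 − (1−p)^3 = 1 − 0.001331 = 0.998669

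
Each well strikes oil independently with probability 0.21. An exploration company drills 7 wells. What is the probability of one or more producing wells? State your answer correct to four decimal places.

P(at least one) = 1 − P(none) = 1 − (1 − 0.21)^7
= 1 − 0.192039 = 0.807961

0.8080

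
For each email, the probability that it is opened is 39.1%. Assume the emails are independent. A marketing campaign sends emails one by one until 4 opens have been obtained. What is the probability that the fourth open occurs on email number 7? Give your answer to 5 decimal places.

Y = trial on which the fourth success occurs; negative binomial, r=4, p=0.391.
P(Y=7) = C(6,3) · p^4 · (1−p)^3
= 20 · 0.023373 · 0.22587 = 0.1055818

0.10558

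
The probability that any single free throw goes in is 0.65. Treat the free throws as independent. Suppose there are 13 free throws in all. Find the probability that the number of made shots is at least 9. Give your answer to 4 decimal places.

X ~ Binomial(13, 0.65); P(X ≥ 9) = Σ C(13,k) p^k (1−p)^(13−k) over k:
  k=9: C(13,9)·0.65^9·0.35^4 = 0.222228
  k=10: C(13,10)·0.65^10·0.35^3 = 0.165084
  k=11: C(13,11)·0.65^11·0.35^2 = 0.083614
  k=12: C(13,12)·0.65^12·0.35^1 = 0.025880
  k=13: C(13,13)·0.65^13·0.35^0 = 0.003697
Total = 0.500503

0.5005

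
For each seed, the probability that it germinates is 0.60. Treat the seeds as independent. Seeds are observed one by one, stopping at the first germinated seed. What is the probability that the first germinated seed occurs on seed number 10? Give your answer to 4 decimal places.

0.0002

Geometric (trials to first success), p = 0.60.
P(Y = 10) = (1−p)^9 · p = 0.00026214 · 0.60 = 0.000157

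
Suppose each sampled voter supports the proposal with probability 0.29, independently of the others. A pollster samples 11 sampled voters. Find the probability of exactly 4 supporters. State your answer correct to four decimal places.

0.2123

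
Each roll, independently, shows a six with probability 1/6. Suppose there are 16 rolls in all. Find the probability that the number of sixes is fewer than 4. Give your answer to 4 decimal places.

X ~ Binomial(16, 0.166667); P(X ≤ 3) = Σ C(16,k) p^k (1−p)^(16−k) over k:
  k=0: C(16,0)·0.166667^0·0.833333^16 = 0.054088
  k=1: C(16,1)·0.166667^1·0.833333^15 = 0.173081
  k=2: C(16,2)·0.166667^2·0.833333^14 = 0.259622
  k=3: C(16,3)·0.166667^3·0.833333^13 = 0.242314
Total = 0.729105

0.7291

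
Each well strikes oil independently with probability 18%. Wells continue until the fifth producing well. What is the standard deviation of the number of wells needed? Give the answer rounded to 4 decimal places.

11.2491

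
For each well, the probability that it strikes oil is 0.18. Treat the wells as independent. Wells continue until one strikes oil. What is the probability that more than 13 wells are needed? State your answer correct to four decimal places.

Y = number of wells to the first success; geometric, p = 0.18.
P(Y > 13) = P(first 13 all fail) = (1−p)^13 = 0.075784

0.0758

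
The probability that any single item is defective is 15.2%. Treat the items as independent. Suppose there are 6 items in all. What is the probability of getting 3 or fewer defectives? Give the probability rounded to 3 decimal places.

0.994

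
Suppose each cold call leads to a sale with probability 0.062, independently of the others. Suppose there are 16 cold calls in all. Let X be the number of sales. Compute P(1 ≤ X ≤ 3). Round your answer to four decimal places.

X ~ Binomial(16, 0.062); P(1 ≤ X ≤ 3) = Σ C(16,k) p^k (1−p)^(16−k) over k:
  k=1: C(16,1)·0.062^1·0.938^15 = 0.379799
  k=2: C(16,2)·0.062^2·0.938^14 = 0.188280
  k=3: C(16,3)·0.062^3·0.938^13 = 0.058076
Total = 0.626156

0.6262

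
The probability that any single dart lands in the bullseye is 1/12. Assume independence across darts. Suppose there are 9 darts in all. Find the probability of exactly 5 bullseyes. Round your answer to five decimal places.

0.00036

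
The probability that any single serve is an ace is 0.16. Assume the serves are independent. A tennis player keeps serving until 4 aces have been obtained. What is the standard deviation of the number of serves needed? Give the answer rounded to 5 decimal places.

Y = total serves until the fourth success; negative binomial with r=4, p=0.16.
SD(Y) = √[r(1−p)/p²] = √(131.2500000) = 11.4564392

11.45644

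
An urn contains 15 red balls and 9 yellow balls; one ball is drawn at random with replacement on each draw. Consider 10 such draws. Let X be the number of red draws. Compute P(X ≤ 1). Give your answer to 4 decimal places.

0.0010

X ~ Binomial(10, 0.625); P(X ≤ 1) = Σ C(10,k) p^k (1−p)^(10−k) over k:
  k=0: C(10,0)·0.625^0·0.375^10 = 0.000055
  k=1: C(10,1)·0.625^1·0.375^9 = 0.000917
Total = 0.000972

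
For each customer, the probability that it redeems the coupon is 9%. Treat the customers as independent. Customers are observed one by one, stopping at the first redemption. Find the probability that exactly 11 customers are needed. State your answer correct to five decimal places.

0.03505

Geometric (trials to first success), p = 0.09.
P(Y = 11) = (1−p)^10 · p = 0.38942 · 0.09 = 0.0350475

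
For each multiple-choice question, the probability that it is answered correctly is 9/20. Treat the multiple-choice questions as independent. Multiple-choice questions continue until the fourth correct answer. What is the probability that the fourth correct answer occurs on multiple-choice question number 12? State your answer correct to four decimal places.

Y = trial on which the fourth success occurs; negative binomial, r=4, p=0.45.
P(Y=12) = C(11,3) · p^4 · (1−p)^8
= 165 · 0.041006 · 0.0083734 = 0.056655

0.0567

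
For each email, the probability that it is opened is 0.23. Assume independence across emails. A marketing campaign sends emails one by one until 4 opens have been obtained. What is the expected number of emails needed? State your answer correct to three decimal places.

17.391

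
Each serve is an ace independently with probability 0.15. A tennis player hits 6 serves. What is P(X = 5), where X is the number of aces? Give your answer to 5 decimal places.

0.00039

X ~ Binomial(n=6, p=0.15).
P(X=5) = C(6,5) · p^5 · (1−p)^1
= 6 · 7.5937e-05 · 0.85 = 0.0003873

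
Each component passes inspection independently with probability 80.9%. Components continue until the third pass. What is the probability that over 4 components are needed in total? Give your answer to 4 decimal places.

Needing more than 4 components ⇔ fewer than 3 successes in the first 4. With X ~ Binomial(4, 0.809), P(Y > 4) = P(X ≤ 2).
  k=0: C(4,0)·0.809^0·0.191^4 = 0.001331
  k=1: C(4,1)·0.809^1·0.191^3 = 0.022548
  k=2: C(4,2)·0.809^2·0.191^2 = 0.143257
P(X ≤ 2) = 0.167136

0.1671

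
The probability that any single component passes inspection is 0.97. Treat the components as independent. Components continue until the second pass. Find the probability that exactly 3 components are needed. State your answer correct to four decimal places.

Y = trial on which the second success occurs; negative binomial, r=2, p=0.97.
P(Y=3) = C(2,1) · p^2 · (1−p)^1
= 2 · 0.9409 · 0.03 = 0.056454

0.0565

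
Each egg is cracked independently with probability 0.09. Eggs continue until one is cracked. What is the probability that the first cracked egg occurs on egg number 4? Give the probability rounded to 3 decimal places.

Geometric (trials to first success), p = 0.09.
P(Y = 4) = (1−p)^3 · p = 0.75357 · 0.09 = 0.06782

0.068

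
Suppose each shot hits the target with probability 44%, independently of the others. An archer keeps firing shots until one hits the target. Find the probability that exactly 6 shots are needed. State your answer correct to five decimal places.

Geometric (trials to first success), p = 0.44.
P(Y = 6) = (1−p)^5 · p = 0.055073 · 0.44 = 0.0242322

0.02423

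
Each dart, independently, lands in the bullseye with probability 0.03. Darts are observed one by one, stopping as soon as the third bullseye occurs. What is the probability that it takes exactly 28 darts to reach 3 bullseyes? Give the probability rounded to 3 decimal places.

0.004

Y = trial on which the third success occurs; negative binomial, r=3, p=0.03.
P(Y=28) = C(27,2) · p^3 · (1−p)^25
= 351 · 2.7e-05 · 0.46697 = 0.00443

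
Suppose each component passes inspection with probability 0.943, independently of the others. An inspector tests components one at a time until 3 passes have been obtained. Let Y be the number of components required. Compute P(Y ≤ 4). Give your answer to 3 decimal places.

0.982

Finishing within 4 components ⇔ at least 3 successes in the first 4. With X ~ Binomial(4, 0.943), P(Y ≤ 4) = 1 − P(X ≤ 2).
  k=0: C(4,0)·0.943^0·0.057^4 = 0.00001
  k=1: C(4,1)·0.943^1·0.057^3 = 0.00070
  k=2: C(4,2)·0.943^2·0.057^2 = 0.01734
1 − 0.01804 = 0.98196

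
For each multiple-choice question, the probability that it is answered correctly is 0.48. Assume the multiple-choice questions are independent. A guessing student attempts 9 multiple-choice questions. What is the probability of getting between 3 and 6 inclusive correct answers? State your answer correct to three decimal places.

0.817

X ~ Binomial(9, 0.48); P(3 ≤ X ≤ 6) = Σ C(9,k) p^k (1−p)^(9−k) over k:
  k=3: C(9,3)·0.48^3·0.52^6 = 0.18366
  k=4: C(9,4)·0.48^4·0.52^5 = 0.25430
  k=5: C(9,5)·0.48^5·0.52^4 = 0.23474
  k=6: C(9,6)·0.48^6·0.52^3 = 0.14446
Total = 0.81717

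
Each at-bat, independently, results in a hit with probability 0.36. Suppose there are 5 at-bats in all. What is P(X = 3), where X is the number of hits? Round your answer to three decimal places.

0.191

X ~ Binomial(n=5, p=0.36).
P(X=3) = C(5,3) · p^3 · (1−p)^2
= 10 · 0.046656 · 0.4096 = 0.19110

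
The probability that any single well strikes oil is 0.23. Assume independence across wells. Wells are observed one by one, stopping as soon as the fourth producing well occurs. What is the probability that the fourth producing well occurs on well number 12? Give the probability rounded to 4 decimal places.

Y = trial on which the fourth success occurs; negative binomial, r=4, p=0.23.
P(Y=12) = C(11,3) · p^4 · (1−p)^8
= 165 · 0.0027984 · 0.12357 = 0.057059

0.0571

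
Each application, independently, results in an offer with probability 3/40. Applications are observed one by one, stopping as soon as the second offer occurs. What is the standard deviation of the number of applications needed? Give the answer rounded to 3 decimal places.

18.135

Y = total applications until the second success; negative binomial with r=2, p=0.075.
SD(Y) = √[r(1−p)/p²] = √(328.88889) = 18.13529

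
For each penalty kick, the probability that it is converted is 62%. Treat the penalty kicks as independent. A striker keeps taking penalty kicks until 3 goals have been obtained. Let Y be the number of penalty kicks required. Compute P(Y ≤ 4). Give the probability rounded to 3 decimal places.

Finishing within 4 penalty kicks ⇔ at least 3 successes in the first 4. With X ~ Binomial(4, 0.62), P(Y ≤ 4) = 1 − P(X ≤ 2).
  k=0: C(4,0)·0.62^0·0.38^4 = 0.02085
  k=1: C(4,1)·0.62^1·0.38^3 = 0.13608
  k=2: C(4,2)·0.62^2·0.38^2 = 0.33304
1 − 0.48998 = 0.51002

0.510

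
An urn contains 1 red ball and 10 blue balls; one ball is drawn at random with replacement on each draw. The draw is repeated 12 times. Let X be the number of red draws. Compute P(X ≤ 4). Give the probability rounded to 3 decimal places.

0.997

X ~ Binomial(12, 0.090909); P(X ≤ 4) = Σ C(12,k) p^k (1−p)^(12−k) over k:
  k=0: C(12,0)·0.090909^0·0.909091^12 = 0.31863
  k=1: C(12,1)·0.090909^1·0.909091^11 = 0.38236
  k=2: C(12,2)·0.090909^2·0.909091^10 = 0.21030
  k=3: C(12,3)·0.090909^3·0.909091^9 = 0.07010
  k=4: C(12,4)·0.090909^4·0.909091^8 = 0.01577
Total = 0.99716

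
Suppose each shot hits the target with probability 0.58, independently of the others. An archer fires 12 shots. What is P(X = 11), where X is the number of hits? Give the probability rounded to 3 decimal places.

X ~ Binomial(n=12, p=0.58).
P(X=11) = C(12,11) · p^11 · (1−p)^1
= 12 · 0.0024987 · 0.42 = 0.01259

0.013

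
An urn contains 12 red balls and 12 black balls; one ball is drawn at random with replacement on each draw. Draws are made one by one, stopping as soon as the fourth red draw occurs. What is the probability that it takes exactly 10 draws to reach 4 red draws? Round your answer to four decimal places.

0.0820

Y = trial on which the fourth success occurs; negative binomial, r=4, p=0.50.
P(Y=10) = C(9,3) · p^4 · (1−p)^6
= 84 · 0.0625 · 0.015625 = 0.082031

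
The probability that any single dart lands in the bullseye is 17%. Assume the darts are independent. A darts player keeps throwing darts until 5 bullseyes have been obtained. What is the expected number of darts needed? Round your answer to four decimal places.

29.4118

Y = total darts until the fifth success; negative binomial with r=5, p=0.17.
E[Y] = r / p = 5 / 0.17 = 29.411765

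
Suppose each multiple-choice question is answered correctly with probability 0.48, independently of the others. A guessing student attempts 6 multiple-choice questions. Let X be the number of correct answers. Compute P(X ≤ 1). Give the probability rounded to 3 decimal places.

X ~ Binomial(6, 0.48); P(X ≤ 1) = Σ C(6,k) p^k (1−p)^(6−k) over k:
  k=0: C(6,0)·0.48^0·0.52^6 = 0.01977
  k=1: C(6,1)·0.48^1·0.52^5 = 0.10950
Total = 0.12927

0.129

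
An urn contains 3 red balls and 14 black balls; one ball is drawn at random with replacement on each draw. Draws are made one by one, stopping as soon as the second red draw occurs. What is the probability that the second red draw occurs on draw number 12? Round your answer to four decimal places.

0.0492

Y = trial on which the second success occurs; negative binomial, r=2, p=0.176471.
P(Y=12) = C(11,1) · p^2 · (1−p)^10
= 11 · 0.031142 · 0.14348 = 0.049151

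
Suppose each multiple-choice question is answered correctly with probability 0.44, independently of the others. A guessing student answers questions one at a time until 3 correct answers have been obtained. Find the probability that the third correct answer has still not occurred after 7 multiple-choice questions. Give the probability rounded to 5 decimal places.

0.33617

Needing more than 7 multiple-choice questions ⇔ fewer than 3 successes in the first 7. With X ~ Binomial(7, 0.44), P(Y > 7) = P(X ≤ 2).
  k=0: C(7,0)·0.44^0·0.56^7 = 0.0172709
  k=1: C(7,1)·0.44^1·0.56^6 = 0.0949902
  k=2: C(7,2)·0.44^2·0.56^5 = 0.2239055
P(X ≤ 2) = 0.3361667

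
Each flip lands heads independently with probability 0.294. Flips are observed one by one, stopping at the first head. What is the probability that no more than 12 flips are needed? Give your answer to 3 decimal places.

0.985

Y = number of flips to the first success; geometric, p = 0.294.
P(Y ≤ 12) = 1 − (1−p)^12 = 1 − 0.01533 = 0.98467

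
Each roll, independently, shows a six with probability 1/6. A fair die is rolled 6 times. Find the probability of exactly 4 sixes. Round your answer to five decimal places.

X ~ Binomial(n=6, p=0.166667).
P(X=4) = C(6,4) · p^4 · (1−p)^2
= 15 · 0.0007716 · 0.69444 = 0.0080376

0.00804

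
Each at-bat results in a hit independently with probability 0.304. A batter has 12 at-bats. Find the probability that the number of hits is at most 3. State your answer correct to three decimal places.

0.480

X ~ Binomial(12, 0.304); P(X ≤ 3) = Σ C(12,k) p^k (1−p)^(12−k) over k:
  k=0: C(12,0)·0.304^0·0.696^12 = 0.01292
  k=1: C(12,1)·0.304^1·0.696^11 = 0.06773
  k=2: C(12,2)·0.304^2·0.696^10 = 0.16270
  k=3: C(12,3)·0.304^3·0.696^9 = 0.23688
Total = 0.48023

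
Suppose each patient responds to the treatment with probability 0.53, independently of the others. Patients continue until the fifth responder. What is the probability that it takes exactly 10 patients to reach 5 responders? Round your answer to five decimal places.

0.12085

Y = trial on which the fifth success occurs; negative binomial, r=5, p=0.53.
P(Y=10) = C(9,4) · p^5 · (1−p)^5
= 126 · 0.04182 · 0.022935 = 0.1208479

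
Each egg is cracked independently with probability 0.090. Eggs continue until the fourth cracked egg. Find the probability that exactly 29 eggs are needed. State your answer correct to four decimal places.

0.0203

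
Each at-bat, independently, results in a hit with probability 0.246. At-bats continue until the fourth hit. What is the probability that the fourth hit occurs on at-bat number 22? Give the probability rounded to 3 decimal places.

0.030

Y = trial on which the fourth success occurs; negative binomial, r=4, p=0.246.
P(Y=22) = C(21,3) · p^4 · (1−p)^18
= 1330 · 0.0036622 · 0.0062042 = 0.03022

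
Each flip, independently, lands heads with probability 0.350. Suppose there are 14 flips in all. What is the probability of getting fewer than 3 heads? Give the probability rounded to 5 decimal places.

0.08393

X ~ Binomial(14, 0.35); P(X ≤ 2) = Σ C(14,k) p^k (1−p)^(14−k) over k:
  k=0: C(14,0)·0.35^0·0.65^14 = 0.0024032
  k=1: C(14,1)·0.35^1·0.65^13 = 0.0181163
  k=2: C(14,2)·0.35^2·0.65^12 = 0.0634071
Total = 0.0839266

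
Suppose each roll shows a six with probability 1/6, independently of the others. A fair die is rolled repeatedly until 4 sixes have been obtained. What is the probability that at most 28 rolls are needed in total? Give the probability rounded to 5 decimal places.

0.70925

Finishing within 28 rolls ⇔ at least 4 successes in the first 28. With X ~ Binomial(28, 0.166667), P(Y ≤ 28) = 1 − P(X ≤ 3).
  k=0: C(28,0)·0.166667^0·0.833333^28 = 0.0060663
  k=1: C(28,1)·0.166667^1·0.833333^27 = 0.0339714
  k=2: C(28,2)·0.166667^2·0.833333^26 = 0.0917227
  k=3: C(28,3)·0.166667^3·0.833333^25 = 0.1589860
1 − 0.2907464 = 0.7092536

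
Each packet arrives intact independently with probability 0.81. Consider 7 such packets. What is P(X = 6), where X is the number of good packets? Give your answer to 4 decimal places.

0.3756

X ~ Binomial(n=7, p=0.81).
P(X=6) = C(7,6) · p^6 · (1−p)^1
= 7 · 0.28243 · 0.19 = 0.375631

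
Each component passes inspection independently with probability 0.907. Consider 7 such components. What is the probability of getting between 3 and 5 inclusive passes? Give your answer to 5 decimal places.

0.13249

X ~ Binomial(7, 0.907); P(3 ≤ X ≤ 5) = Σ C(7,k) p^k (1−p)^(7−k) over k:
  k=3: C(7,3)·0.907^3·0.093^4 = 0.0019535
  k=4: C(7,4)·0.907^4·0.093^3 = 0.0190522
  k=5: C(7,5)·0.907^5·0.093^2 = 0.1114863
Total = 0.1324921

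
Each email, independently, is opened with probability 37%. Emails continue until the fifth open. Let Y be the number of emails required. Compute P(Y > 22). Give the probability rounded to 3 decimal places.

0.049

Needing more than 22 emails ⇔ fewer than 5 successes in the first 22. With X ~ Binomial(22, 0.37), P(Y > 22) = P(X ≤ 4).
  k=0: C(22,0)·0.37^0·0.63^22 = 0.00004
  k=1: C(22,1)·0.37^1·0.63^21 = 0.00050
  k=2: C(22,2)·0.37^2·0.63^20 = 0.00307
  k=3: C(22,3)·0.37^3·0.63^19 = 0.01201
  k=4: C(22,4)·0.37^4·0.63^18 = 0.03351
P(X ≤ 4) = 0.04912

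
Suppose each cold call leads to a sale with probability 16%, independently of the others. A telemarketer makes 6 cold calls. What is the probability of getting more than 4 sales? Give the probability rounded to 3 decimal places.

X ~ Binomial(6, 0.16); P(X ≥ 5) = Σ C(6,k) p^k (1−p)^(6−k) over k:
  k=5: C(6,5)·0.16^5·0.84^1 = 0.00053
  k=6: C(6,6)·0.16^6·0.84^0 = 0.00002
Total = 0.00055

0.001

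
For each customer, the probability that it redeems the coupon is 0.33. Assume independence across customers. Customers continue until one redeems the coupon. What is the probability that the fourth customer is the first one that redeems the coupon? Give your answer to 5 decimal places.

0.09925

Geometric (trials to first success), p = 0.33.
P(Y = 4) = (1−p)^3 · p = 0.30076 · 0.33 = 0.0992518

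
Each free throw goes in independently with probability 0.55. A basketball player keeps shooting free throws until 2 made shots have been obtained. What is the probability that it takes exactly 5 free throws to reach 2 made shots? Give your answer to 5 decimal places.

0.11026

Y = trial on which the second success occurs; negative binomial, r=2, p=0.55.
P(Y=5) = C(4,1) · p^2 · (1−p)^3
= 4 · 0.3025 · 0.091125 = 0.1102613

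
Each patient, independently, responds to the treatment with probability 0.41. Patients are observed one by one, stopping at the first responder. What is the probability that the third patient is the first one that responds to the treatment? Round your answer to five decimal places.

Geometric (trials to first success), p = 0.41.
P(Y = 3) = (1−p)^2 · p = 0.3481 · 0.41 = 0.1427210

0.14272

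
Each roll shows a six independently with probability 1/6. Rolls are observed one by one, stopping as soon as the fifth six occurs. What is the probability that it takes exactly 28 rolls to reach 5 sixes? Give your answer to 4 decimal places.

Y = trial on which the fifth success occurs; negative binomial, r=5, p=0.166667.
P(Y=28) = C(27,4) · p^5 · (1−p)^23
= 17550 · 0.0001286 · 0.015095 = 0.034068

0.0341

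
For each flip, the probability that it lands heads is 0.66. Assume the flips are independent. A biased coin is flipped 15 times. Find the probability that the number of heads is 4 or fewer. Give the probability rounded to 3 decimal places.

0.002

X ~ Binomial(15, 0.66); P(X ≤ 4) = Σ C(15,k) p^k (1−p)^(15−k) over k:
  k=0: C(15,0)·0.66^0·0.34^15 = 0.00000
  k=1: C(15,1)·0.66^1·0.34^14 = 0.00000
  k=2: C(15,2)·0.66^2·0.34^13 = 0.00004
  k=3: C(15,3)·0.66^3·0.34^12 = 0.00031
  k=4: C(15,4)·0.66^4·0.34^11 = 0.00182
Total = 0.00217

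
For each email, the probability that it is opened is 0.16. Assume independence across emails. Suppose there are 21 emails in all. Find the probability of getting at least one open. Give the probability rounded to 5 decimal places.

P(at least one) = 1 − P(none) = 1 − (1 − 0.16)^21
= 1 − 0.0256960 = 0.9743040

0.97430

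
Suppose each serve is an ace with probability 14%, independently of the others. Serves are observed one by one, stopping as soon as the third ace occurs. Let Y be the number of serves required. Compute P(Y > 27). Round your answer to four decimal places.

Needing more than 27 serves ⇔ fewer than 3 successes in the first 27. With X ~ Binomial(27, 0.14), P(Y > 27) = P(X ≤ 2).
  k=0: C(27,0)·0.14^0·0.86^27 = 0.017040
  k=1: C(27,1)·0.14^1·0.86^26 = 0.074895
  k=2: C(27,2)·0.14^2·0.86^25 = 0.158498
P(X ≤ 2) = 0.250433

0.2504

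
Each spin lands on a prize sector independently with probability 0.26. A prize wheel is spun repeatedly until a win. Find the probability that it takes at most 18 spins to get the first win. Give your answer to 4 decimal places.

Y = number of spins to the first success; geometric, p = 0.26.
P(Y ≤ 18) = 1 − (1−p)^18 = 1 − 0.004428 = 0.995572

0.9956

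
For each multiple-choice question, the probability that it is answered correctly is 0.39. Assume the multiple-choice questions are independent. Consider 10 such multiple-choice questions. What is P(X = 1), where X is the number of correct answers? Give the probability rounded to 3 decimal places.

0.046

X ~ Binomial(n=10, p=0.39).
P(X=1) = C(10,1) · p^1 · (1−p)^9
= 10 · 0.39 · 0.011694 = 0.04561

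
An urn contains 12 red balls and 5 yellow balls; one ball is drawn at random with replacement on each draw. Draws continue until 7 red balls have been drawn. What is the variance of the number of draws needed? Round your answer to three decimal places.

Y = total draws until the seventh success; negative binomial with r=7, p=0.705882.
Var(Y) = r(1−p)/p² = 7·0.294118 / 0.705882² = 4.13194

4.132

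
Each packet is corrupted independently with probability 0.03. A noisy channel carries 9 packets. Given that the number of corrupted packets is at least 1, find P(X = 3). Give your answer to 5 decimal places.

X ~ Binomial(9, 0.03). Want P(X=3 | X≥1) = P(X=3) / P(X≥1).
P(X=3) = C(9,3)·0.03^3·0.97^6 = 0.0018892
P(X≥1) = 1 − 0.7602311 = 0.2397689
Ratio = 0.0018892 / 0.2397689 = 0.0078792

0.00788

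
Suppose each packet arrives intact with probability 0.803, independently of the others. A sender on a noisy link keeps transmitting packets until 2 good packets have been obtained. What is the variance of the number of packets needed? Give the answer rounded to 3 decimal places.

0.611

Y = total packets until the second success; negative binomial with r=2, p=0.803.
Var(Y) = r(1−p)/p² = 2·0.197 / 0.803² = 0.61103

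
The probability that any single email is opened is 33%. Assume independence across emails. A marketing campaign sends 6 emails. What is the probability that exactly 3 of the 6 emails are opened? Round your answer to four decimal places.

0.2162

X ~ Binomial(n=6, p=0.33).
P(X=3) = C(6,3) · p^3 · (1−p)^3
= 20 · 0.035937 · 0.30076 = 0.216170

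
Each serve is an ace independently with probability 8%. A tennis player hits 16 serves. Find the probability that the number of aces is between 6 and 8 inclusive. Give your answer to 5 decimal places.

X ~ Binomial(16, 0.08); P(6 ≤ X ≤ 8) = Σ C(16,k) p^k (1−p)^(16−k) over k:
  k=6: C(16,6)·0.08^6·0.92^10 = 0.0009119
  k=7: C(16,7)·0.08^7·0.92^9 = 0.0001133
  k=8: C(16,8)·0.08^8·0.92^8 = 0.0000111
Total = 0.0010362

0.00104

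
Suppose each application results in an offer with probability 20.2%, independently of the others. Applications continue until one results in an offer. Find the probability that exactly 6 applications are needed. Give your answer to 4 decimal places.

Geometric (trials to first success), p = 0.202.
P(Y = 6) = (1−p)^5 · p = 0.3236 · 0.202 = 0.065368

0.0654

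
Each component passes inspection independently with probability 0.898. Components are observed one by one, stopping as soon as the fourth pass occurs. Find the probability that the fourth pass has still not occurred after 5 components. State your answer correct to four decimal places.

0.0844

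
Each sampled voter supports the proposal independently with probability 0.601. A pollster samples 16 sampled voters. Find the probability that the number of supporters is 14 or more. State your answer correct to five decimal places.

X ~ Binomial(16, 0.601); P(X ≥ 14) = Σ C(16,k) p^k (1−p)^(16−k) over k:
  k=14: C(16,14)·0.601^14·0.399^2 = 0.0153239
  k=15: C(16,15)·0.601^15·0.399^1 = 0.0030776
  k=16: C(16,16)·0.601^16·0.399^0 = 0.0002897
Total = 0.0186912

0.01869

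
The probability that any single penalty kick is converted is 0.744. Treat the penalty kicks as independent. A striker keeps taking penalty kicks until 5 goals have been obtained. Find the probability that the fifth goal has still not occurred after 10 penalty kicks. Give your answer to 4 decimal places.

Needing more than 10 penalty kicks ⇔ fewer than 5 successes in the first 10. With X ~ Binomial(10, 0.744), P(Y > 10) = P(X ≤ 4).
  k=0: C(10,0)·0.744^0·0.256^10 = 0.000001
  k=1: C(10,1)·0.744^1·0.256^9 = 0.000035
  k=2: C(10,2)·0.744^2·0.256^8 = 0.000459
  k=3: C(10,3)·0.744^3·0.256^7 = 0.003561
  k=4: C(10,4)·0.744^4·0.256^6 = 0.018111
P(X ≤ 4) = 0.022168

0.0222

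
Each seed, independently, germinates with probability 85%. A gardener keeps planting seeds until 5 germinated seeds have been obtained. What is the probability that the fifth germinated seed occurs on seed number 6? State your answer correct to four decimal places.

0.3328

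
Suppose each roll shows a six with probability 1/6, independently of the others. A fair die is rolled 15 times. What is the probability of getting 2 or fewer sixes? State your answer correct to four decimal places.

X ~ Binomial(15, 0.166667); P(X ≤ 2) = Σ C(15,k) p^k (1−p)^(15−k) over k:
  k=0: C(15,0)·0.166667^0·0.833333^15 = 0.064905
  k=1: C(15,1)·0.166667^1·0.833333^14 = 0.194716
  k=2: C(15,2)·0.166667^2·0.833333^13 = 0.272603
Total = 0.532225

0.5322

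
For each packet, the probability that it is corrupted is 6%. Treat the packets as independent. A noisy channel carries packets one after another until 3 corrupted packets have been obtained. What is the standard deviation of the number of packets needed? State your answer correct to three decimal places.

27.988

Y = total packets until the third success; negative binomial with r=3, p=0.06.
SD(Y) = √[r(1−p)/p²] = √(783.33333) = 27.98809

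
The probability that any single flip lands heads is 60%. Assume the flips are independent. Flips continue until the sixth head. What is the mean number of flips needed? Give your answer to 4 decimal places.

10.0000

Y = total flips until the sixth success; negative binomial with r=6, p=0.60.
E[Y] = r / p = 6 / 0.60 = 10.000000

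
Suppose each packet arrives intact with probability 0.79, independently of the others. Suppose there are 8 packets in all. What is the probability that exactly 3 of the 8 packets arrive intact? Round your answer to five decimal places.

X ~ Binomial(n=8, p=0.79).
P(X=3) = C(8,3) · p^3 · (1−p)^5
= 56 · 0.49304 · 0.00040841 = 0.0112763

0.01128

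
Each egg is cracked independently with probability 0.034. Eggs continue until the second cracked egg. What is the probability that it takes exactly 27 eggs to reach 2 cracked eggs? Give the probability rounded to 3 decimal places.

Y = trial on which the second success occurs; negative binomial, r=2, p=0.034.
P(Y=27) = C(26,1) · p^2 · (1−p)^25
= 26 · 0.001156 · 0.42114 = 0.01266

0.013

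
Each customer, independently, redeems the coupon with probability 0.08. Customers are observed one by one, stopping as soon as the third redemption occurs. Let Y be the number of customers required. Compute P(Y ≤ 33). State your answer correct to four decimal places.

0.4982

Finishing within 33 customers ⇔ at least 3 successes in the first 33. With X ~ Binomial(33, 0.08), P(Y ≤ 33) = 1 − P(X ≤ 2).
  k=0: C(33,0)·0.08^0·0.92^33 = 0.063826
  k=1: C(33,1)·0.08^1·0.92^32 = 0.183153
  k=2: C(33,2)·0.08^2·0.92^31 = 0.254822
1 − 0.501801 = 0.498199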